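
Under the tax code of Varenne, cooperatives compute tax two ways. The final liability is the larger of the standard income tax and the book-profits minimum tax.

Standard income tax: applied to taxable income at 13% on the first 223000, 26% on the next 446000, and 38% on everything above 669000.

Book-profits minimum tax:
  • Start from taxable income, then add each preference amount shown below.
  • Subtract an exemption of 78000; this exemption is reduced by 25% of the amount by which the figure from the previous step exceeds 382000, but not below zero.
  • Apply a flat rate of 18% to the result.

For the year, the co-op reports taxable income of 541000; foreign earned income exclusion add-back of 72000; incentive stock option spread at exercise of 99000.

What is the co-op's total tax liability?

Book-profits minimum tax:
  Adjusted income: 541000 + 72000 + 99000 = 712000
  Exemption: 25% × (712000 − 382000) = 82500 ≥ 78000, so the exemption is fully phased out
  Base: 712000 − 0 = 712000
  712000 × 18% = 128160

Standard income tax:
  223000 × 13% = 28990
  318000 × 26% = 82680
  → 111670

128160 > 111670, so the book-profits minimum tax is the binding amount.

128160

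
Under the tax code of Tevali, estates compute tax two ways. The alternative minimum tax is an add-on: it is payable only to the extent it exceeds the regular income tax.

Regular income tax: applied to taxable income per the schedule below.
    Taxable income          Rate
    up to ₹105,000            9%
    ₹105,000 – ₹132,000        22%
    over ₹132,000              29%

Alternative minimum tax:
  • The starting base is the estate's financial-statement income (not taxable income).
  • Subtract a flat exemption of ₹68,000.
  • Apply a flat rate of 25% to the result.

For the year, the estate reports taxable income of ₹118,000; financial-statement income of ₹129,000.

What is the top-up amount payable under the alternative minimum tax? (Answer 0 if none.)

₹2,940

Alternative minimum tax:
  Base (financial-statement income): ₹129,000
  Less exemption ₹68,000 → base ₹61,000
  ₹61,000 × 25% = ₹15,250

Regular income tax:
  ₹105,000 × 9% = ₹9,450
  ₹13,000 × 22% = ₹2,860
  → ₹12,310

Excess of alternative minimum tax over regular income tax: ₹15,250 − ₹12,310 = ₹2,940.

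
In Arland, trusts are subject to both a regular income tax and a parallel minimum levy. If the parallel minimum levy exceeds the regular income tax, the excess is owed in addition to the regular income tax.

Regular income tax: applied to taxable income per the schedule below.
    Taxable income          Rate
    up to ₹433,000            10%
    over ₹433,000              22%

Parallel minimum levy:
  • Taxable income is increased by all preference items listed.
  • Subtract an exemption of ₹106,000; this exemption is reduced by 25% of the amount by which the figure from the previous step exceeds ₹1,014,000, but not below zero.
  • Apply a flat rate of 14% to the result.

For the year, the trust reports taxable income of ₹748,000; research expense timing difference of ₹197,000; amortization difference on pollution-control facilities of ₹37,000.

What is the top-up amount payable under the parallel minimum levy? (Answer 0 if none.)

₹10,040

Regular income tax:
  ₹433,000 × 10% = ₹43,300
  ₹315,000 × 22% = ₹69,300
  → ₹112,600

Parallel minimum levy:
  Adjusted income: ₹748,000 + ₹197,000 + ₹37,000 = ₹982,000
  Exemption: ₹982,000 ≤ ₹1,014,000, so full ₹106,000 applies
  Base: ₹982,000 − ₹106,000 = ₹876,000
  ₹876,000 × 14% = ₹122,640

Excess of parallel minimum levy over regular income tax: ₹122,640 − ₹112,600 = ₹10,040.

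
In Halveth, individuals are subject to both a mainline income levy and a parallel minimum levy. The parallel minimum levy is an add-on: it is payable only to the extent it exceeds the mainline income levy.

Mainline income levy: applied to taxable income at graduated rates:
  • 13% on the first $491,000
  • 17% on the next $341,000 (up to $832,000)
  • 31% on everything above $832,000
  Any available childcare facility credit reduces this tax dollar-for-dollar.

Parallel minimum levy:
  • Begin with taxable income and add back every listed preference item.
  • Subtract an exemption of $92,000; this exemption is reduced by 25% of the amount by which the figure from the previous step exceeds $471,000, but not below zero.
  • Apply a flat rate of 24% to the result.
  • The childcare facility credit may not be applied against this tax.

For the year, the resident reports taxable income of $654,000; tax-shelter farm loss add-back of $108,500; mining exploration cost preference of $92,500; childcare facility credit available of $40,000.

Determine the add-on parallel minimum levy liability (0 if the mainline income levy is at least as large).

$153,660

Mainline income levy:
  $491,000 × 13% = $63,830
  $163,000 × 17% = $27,710
  → $91,540
  Less childcare facility credit $40,000 → $51,540

Parallel minimum levy:
  Adjusted income: $654,000 + $108,500 + $92,500 = $855,000
  Exemption: 25% × ($855,000 − $471,000) = $96,000 ≥ $92,000, so the exemption is fully phased out
  Base: $855,000 − $0 = $855,000
  $855,000 × 24% = $205,200

Excess of parallel minimum levy over mainline income levy: $205,200 − $51,540 = $153,660.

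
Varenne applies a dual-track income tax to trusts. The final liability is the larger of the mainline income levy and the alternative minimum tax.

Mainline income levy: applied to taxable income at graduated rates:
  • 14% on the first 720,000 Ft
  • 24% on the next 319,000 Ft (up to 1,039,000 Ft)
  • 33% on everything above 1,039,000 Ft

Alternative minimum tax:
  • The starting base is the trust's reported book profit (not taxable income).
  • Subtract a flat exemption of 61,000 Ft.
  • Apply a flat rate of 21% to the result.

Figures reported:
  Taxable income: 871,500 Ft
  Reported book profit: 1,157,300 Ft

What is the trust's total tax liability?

Alternative minimum tax:
  Base (reported book profit): 1,157,300 Ft
  Less exemption 61,000 Ft → base 1,096,300 Ft
  1,096,300 Ft × 21% = 230,223 Ft

Mainline income levy:
  720,000 Ft × 14% = 100,800 Ft
  151,500 Ft × 24% = 36,360 Ft
  → 137,160 Ft

230,223 Ft > 137,160 Ft, so the alternative minimum tax is the binding amount.

230,223 Ft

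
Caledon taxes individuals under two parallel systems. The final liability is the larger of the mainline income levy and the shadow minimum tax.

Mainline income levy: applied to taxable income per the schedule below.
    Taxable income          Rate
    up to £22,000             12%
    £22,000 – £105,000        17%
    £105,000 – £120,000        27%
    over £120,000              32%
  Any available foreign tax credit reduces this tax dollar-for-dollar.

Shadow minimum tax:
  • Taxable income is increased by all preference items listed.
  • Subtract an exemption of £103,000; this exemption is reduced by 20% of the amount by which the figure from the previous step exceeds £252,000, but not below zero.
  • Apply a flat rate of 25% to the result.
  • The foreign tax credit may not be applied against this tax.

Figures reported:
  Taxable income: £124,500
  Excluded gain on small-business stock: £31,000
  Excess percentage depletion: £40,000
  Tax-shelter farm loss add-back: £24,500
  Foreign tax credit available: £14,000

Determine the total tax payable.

£29,250

Shadow minimum tax:
  Adjusted income: £124,500 + £31,000 + £40,000 + £24,500 = £220,000
  Exemption: £220,000 ≤ £252,000, so full £103,000 applies
  Base: £220,000 − £103,000 = £117,000
  £117,000 × 25% = £29,250

Mainline income levy:
  £22,000 × 12% = £2,640
  £83,000 × 17% = £14,110
  £15,000 × 27% = £4,050
  £4,500 × 32% = £1,440
  → £22,240
  Less foreign tax credit £14,000 → £8,240

£29,250 > £8,240, so the shadow minimum tax is the binding amount.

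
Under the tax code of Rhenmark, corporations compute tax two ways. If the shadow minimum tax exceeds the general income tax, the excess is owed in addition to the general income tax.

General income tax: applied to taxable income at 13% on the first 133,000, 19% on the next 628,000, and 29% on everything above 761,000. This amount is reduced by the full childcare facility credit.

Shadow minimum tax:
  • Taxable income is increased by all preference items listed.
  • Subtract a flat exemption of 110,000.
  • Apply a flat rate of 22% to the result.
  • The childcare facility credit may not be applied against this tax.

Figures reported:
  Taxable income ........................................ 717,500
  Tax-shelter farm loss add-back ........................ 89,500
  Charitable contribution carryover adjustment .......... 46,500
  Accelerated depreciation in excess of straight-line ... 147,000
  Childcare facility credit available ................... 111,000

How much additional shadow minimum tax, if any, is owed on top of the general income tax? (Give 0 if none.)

General income tax:
  133,000 × 13% = 17,290
  584,500 × 19% = 111,055
  → 128,345
  Less childcare facility credit 111,000 → 17,345

Shadow minimum tax:
  Adjusted income: 717,500 + 89,500 + 46,500 + 147,000 = 1,000,500
  Less exemption 110,000 → base 890,500
  890,500 × 22% = 195,910

Excess of shadow minimum tax over general income tax: 195,910 − 17,345 = 178,565.

178,565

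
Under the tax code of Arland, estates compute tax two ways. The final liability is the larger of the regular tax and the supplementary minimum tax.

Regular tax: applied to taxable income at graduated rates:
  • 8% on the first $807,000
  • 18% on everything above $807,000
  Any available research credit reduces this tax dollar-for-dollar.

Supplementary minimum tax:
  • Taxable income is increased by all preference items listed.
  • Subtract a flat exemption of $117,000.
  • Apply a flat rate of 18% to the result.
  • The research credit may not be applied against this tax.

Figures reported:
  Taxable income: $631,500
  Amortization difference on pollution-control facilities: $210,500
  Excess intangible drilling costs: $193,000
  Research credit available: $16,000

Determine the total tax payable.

Supplementary minimum tax:
  Adjusted income: $631,500 + $210,500 + $193,000 = $1,035,000
  Less exemption $117,000 → base $918,000
  $918,000 × 18% = $165,240

Regular tax:
  $631,500 × 8% = $50,520
  Less research credit $16,000 → $34,520

$165,240 > $34,520, so the supplementary minimum tax is the binding amount.

$165,240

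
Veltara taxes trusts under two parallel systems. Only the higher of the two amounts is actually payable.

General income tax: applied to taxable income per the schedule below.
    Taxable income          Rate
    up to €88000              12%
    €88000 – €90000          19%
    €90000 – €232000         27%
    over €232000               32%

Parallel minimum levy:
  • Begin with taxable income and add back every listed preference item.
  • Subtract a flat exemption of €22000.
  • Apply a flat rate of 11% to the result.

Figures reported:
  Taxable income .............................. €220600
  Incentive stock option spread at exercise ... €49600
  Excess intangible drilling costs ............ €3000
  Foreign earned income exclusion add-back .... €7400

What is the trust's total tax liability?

General income tax:
  €88000 × 12% = €10560
  €2000 × 19% = €380
  €130600 × 27% = €35262
  → €46202

Parallel minimum levy:
  Adjusted income: €220600 + €49600 + €3000 + €7400 = €280600
  Less exemption €22000 → base €258600
  €258600 × 11% = €28446

€46202 > €28446, so the general income tax governs.

€46202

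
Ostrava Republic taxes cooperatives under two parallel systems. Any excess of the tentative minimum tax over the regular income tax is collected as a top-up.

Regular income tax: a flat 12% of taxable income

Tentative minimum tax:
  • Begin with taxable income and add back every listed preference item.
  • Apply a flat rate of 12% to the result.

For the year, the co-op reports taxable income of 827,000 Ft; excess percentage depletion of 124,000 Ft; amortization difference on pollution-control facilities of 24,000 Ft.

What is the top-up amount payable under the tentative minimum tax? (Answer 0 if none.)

Regular income tax:
  827,000 Ft × 12% = 99,240 Ft

Tentative minimum tax:
  Adjusted income: 827,000 Ft + 124,000 Ft + 24,000 Ft = 975,000 Ft
  975,000 Ft × 12% = 117,000 Ft

Excess of tentative minimum tax over regular income tax: 117,000 Ft − 99,240 Ft = 17,760 Ft.

17,760 Ft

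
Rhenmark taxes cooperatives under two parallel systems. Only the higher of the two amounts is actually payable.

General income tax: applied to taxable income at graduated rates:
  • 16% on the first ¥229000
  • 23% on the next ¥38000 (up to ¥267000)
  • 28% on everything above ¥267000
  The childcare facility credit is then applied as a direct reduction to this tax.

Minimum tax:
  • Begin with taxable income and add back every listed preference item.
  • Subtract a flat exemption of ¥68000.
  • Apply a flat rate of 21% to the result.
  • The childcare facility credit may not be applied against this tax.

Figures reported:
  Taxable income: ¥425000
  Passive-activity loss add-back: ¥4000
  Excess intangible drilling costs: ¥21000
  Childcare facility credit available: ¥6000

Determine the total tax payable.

¥83620

General income tax:
  ¥229000 × 16% = ¥36640
  ¥38000 × 23% = ¥8740
  ¥158000 × 28% = ¥44240
  → ¥89620
  Less childcare facility credit ¥6000 → ¥83620

Minimum tax:
  Adjusted income: ¥425000 + ¥4000 + ¥21000 = ¥450000
  Less exemption ¥68000 → base ¥382000
  ¥382000 × 21% = ¥80220

¥83620 > ¥80220, so the general income tax governs.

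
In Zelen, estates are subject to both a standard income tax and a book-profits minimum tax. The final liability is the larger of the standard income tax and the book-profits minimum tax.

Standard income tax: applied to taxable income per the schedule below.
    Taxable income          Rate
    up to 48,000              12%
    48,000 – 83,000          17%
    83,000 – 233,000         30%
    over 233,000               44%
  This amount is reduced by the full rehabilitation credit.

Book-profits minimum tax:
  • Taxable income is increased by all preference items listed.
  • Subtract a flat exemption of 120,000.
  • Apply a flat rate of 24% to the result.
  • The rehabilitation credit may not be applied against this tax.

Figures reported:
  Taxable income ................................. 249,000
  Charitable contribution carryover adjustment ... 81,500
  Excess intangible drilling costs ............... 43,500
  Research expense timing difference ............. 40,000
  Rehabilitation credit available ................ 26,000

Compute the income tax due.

Standard income tax:
  48,000 × 12% = 5,760
  35,000 × 17% = 5,950
  150,000 × 30% = 45,000
  16,000 × 44% = 7,040
  → 63,750
  Less rehabilitation credit 26,000 → 37,750

Book-profits minimum tax:
  Adjusted income: 249,000 + 81,500 + 43,500 + 40,000 = 414,000
  Less exemption 120,000 → base 294,000
  294,000 × 24% = 70,560

70,560 > 37,750, so the book-profits minimum tax is the binding amount.

70,560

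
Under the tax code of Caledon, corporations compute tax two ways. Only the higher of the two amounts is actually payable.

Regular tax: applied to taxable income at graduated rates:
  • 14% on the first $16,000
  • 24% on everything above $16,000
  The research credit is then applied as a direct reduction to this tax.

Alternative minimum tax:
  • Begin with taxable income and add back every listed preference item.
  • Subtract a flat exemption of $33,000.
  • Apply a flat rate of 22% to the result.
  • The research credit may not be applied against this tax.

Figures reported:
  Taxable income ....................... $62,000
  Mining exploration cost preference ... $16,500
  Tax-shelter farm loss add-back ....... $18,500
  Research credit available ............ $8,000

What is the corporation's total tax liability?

$14,080

Regular tax:
  $16,000 × 14% = $2,240
  $46,000 × 24% = $11,040
  → $13,280
  Less research credit $8,000 → $5,280

Alternative minimum tax:
  Adjusted income: $62,000 + $16,500 + $18,500 = $97,000
  Less exemption $33,000 → base $64,000
  $64,000 × 22% = $14,080

$14,080 > $5,280, so the alternative minimum tax is the binding amount.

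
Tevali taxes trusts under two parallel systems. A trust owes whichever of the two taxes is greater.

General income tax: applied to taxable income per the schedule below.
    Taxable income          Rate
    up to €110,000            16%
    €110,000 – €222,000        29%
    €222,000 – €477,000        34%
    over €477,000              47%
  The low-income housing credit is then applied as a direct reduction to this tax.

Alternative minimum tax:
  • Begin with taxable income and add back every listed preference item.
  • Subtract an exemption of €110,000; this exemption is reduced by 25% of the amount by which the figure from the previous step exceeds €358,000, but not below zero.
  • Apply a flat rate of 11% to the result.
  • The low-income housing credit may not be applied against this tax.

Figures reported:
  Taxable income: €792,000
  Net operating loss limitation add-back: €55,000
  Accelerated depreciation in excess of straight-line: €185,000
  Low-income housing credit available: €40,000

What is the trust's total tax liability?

General income tax:
  €110,000 × 16% = €17,600
  €112,000 × 29% = €32,480
  €255,000 × 34% = €86,700
  €315,000 × 47% = €148,050
  → €284,830
  Less low-income housing credit €40,000 → €244,830

Alternative minimum tax:
  Adjusted income: €792,000 + €55,000 + €185,000 = €1,032,000
  Exemption: 25% × (€1,032,000 − €358,000) = €168,500 ≥ €110,000, so the exemption is fully phased out
  Base: €1,032,000 − €0 = €1,032,000
  €1,032,000 × 11% = €113,520

€244,830 > €113,520, so the general income tax governs.

€244,830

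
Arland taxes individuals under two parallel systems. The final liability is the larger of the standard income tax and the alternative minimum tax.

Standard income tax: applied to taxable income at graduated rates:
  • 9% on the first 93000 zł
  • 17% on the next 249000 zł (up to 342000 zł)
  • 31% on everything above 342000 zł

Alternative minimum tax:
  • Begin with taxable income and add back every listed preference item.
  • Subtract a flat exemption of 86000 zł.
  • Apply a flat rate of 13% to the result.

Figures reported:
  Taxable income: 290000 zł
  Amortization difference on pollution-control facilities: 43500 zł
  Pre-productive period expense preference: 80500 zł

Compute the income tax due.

42640 zł

Standard income tax:
  93000 zł × 9% = 8370 zł
  197000 zł × 17% = 33490 zł
  → 41860 zł

Alternative minimum tax:
  Adjusted income: 290000 zł + 43500 zł + 80500 zł = 414000 zł
  Less exemption 86000 zł → base 328000 zł
  328000 zł × 13% = 42640 zł

42640 zł > 41860 zł, so the alternative minimum tax is the binding amount.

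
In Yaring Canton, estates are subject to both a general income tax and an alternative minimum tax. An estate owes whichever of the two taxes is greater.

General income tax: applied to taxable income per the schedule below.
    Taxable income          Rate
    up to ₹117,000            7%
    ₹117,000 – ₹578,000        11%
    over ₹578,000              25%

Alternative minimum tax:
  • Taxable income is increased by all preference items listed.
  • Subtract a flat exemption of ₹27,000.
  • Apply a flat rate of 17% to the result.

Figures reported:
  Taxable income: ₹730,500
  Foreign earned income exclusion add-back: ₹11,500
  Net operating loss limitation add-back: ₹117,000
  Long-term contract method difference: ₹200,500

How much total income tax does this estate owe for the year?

₹175,525

General income tax:
  ₹117,000 × 7% = ₹8,190
  ₹461,000 × 11% = ₹50,710
  ₹152,500 × 25% = ₹38,125
  → ₹97,025

Alternative minimum tax:
  Adjusted income: ₹730,500 + ₹11,500 + ₹117,000 + ₹200,500 = ₹1,059,500
  Less exemption ₹27,000 → base ₹1,032,500
  ₹1,032,500 × 17% = ₹175,525

₹175,525 > ₹97,025, so the alternative minimum tax is the binding amount.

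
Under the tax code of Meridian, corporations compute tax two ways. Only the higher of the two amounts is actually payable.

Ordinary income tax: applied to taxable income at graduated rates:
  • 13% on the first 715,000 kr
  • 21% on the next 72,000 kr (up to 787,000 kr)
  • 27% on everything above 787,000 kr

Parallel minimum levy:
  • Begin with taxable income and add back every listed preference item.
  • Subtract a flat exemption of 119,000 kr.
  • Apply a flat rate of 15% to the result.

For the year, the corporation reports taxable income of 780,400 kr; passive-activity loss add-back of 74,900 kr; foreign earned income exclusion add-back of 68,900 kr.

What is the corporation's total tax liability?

120,780 kr

Parallel minimum levy:
  Adjusted income: 780,400 kr + 74,900 kr + 68,900 kr = 924,200 kr
  Less exemption 119,000 kr → base 805,200 kr
  805,200 kr × 15% = 120,780 kr

Ordinary income tax:
  715,000 kr × 13% = 92,950 kr
  65,400 kr × 21% = 13,734 kr
  → 106,684 kr

120,780 kr > 106,684 kr, so the parallel minimum levy is the binding amount.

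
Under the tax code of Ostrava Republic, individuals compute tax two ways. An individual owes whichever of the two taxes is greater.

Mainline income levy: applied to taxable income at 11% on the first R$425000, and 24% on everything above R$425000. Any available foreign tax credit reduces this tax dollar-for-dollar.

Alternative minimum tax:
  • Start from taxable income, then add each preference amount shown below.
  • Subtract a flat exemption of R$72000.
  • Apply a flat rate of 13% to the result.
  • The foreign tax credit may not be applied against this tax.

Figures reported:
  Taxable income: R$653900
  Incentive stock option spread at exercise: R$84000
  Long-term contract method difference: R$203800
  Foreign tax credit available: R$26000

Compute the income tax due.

R$113061

Mainline income levy:
  R$425000 × 11% = R$46750
  R$228900 × 24% = R$54936
  → R$101686
  Less foreign tax credit R$26000 → R$75686

Alternative minimum tax:
  Adjusted income: R$653900 + R$84000 + R$203800 = R$941700
  Less exemption R$72000 → base R$869700
  R$869700 × 13% = R$113061

R$113061 > R$75686, so the alternative minimum tax is the binding amount.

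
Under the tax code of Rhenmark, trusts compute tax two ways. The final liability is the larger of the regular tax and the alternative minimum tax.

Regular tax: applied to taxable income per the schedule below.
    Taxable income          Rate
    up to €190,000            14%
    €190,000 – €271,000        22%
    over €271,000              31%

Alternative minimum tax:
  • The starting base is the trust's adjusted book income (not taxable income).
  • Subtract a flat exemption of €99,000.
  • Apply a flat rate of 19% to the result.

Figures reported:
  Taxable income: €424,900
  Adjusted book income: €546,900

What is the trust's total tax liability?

€92,129

Alternative minimum tax:
  Base (adjusted book income): €546,900
  Less exemption €99,000 → base €447,900
  €447,900 × 19% = €85,101

Regular tax:
  €190,000 × 14% = €26,600
  €81,000 × 22% = €17,820
  €153,900 × 31% = €47,709
  → €92,129

€92,129 > €85,101, so the regular tax governs.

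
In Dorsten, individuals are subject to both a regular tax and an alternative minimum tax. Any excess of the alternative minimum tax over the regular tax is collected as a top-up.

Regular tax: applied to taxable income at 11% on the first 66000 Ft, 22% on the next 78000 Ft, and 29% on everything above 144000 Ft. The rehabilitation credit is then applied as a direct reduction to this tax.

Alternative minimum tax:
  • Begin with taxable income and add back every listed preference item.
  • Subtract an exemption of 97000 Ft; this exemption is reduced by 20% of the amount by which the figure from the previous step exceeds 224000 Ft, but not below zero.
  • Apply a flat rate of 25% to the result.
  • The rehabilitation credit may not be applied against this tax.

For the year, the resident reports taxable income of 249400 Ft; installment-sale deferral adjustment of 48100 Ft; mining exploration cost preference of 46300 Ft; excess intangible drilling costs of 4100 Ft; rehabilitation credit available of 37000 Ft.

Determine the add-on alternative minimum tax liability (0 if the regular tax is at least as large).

50934 Ft

Alternative minimum tax:
  Adjusted income: 249400 Ft + 48100 Ft + 46300 Ft + 4100 Ft = 347900 Ft
  Exemption: 97000 Ft − 20% × (347900 Ft − 224000 Ft) = 97000 Ft − 24780 Ft = 72220 Ft
  Base: 347900 Ft − 72220 Ft = 275680 Ft
  275680 Ft × 25% = 68920 Ft

Regular tax:
  66000 Ft × 11% = 7260 Ft
  78000 Ft × 22% = 17160 Ft
  105400 Ft × 29% = 30566 Ft
  → 54986 Ft
  Less rehabilitation credit 37000 Ft → 17986 Ft

Excess of alternative minimum tax over regular tax: 68920 Ft − 17986 Ft = 50934 Ft.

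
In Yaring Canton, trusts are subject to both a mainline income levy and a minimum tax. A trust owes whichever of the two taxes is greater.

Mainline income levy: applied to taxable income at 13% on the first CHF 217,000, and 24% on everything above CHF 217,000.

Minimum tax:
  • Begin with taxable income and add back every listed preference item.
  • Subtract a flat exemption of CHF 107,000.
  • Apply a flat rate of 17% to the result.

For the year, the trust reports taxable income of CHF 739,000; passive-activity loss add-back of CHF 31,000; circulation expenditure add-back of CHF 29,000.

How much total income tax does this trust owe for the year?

CHF 153,490

Mainline income levy:
  CHF 217,000 × 13% = CHF 28,210
  CHF 522,000 × 24% = CHF 125,280
  → CHF 153,490

Minimum tax:
  Adjusted income: CHF 739,000 + CHF 31,000 + CHF 29,000 = CHF 799,000
  Less exemption CHF 107,000 → base CHF 692,000
  CHF 692,000 × 17% = CHF 117,640

CHF 153,490 > CHF 117,640, so the mainline income levy governs.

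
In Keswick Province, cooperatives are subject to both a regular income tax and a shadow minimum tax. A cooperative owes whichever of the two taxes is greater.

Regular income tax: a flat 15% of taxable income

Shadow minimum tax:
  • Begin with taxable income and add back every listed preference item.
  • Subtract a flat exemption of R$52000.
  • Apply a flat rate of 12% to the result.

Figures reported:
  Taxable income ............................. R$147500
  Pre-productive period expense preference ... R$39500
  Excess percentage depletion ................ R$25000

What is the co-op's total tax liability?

Shadow minimum tax:
  Adjusted income: R$147500 + R$39500 + R$25000 = R$212000
  Less exemption R$52000 → base R$160000
  R$160000 × 12% = R$19200

Regular income tax:
  R$147500 × 15% = R$22125

R$22125 > R$19200, so the regular income tax governs.

R$22125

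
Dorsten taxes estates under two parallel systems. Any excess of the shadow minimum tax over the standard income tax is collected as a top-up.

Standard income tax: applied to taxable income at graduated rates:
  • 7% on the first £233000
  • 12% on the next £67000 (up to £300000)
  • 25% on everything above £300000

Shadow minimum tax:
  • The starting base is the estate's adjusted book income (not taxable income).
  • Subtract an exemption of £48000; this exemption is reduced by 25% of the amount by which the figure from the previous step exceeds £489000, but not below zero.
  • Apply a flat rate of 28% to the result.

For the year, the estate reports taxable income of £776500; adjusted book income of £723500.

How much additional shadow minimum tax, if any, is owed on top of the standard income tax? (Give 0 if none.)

Standard income tax:
  £233000 × 7% = £16310
  £67000 × 12% = £8040
  £476500 × 25% = £119125
  → £143475

Shadow minimum tax:
  Base (adjusted book income): £723500
  Exemption: 25% × (£723500 − £489000) = £58625 ≥ £48000, so the exemption is fully phased out
  Base: £723500 − £0 = £723500
  £723500 × 28% = £202580

Excess of shadow minimum tax over standard income tax: £202580 − £143475 = £59105.

£59105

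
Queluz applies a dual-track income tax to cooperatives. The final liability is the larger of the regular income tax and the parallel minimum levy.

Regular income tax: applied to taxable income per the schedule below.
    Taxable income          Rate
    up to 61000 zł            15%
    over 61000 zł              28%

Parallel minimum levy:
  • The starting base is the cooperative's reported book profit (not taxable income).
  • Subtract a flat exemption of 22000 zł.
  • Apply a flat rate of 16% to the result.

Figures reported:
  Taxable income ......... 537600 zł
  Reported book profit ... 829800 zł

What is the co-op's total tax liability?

Parallel minimum levy:
  Base (reported book profit): 829800 zł
  Less exemption 22000 zł → base 807800 zł
  807800 zł × 16% = 129248 zł

Regular income tax:
  61000 zł × 15% = 9150 zł
  476600 zł × 28% = 133448 zł
  → 142598 zł

142598 zł > 129248 zł, so the regular income tax governs.

142598 zł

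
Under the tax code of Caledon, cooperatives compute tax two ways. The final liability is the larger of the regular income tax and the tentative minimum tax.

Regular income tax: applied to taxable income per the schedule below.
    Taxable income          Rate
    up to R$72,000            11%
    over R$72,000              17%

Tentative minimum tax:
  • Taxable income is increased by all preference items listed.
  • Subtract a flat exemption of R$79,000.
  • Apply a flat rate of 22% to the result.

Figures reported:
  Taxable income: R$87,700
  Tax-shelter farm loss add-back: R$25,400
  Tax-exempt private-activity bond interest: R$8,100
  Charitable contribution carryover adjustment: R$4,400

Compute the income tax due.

R$10,589

Regular income tax:
  R$72,000 × 11% = R$7,920
  R$15,700 × 17% = R$2,669
  → R$10,589

Tentative minimum tax:
  Adjusted income: R$87,700 + R$25,400 + R$8,100 + R$4,400 = R$125,600
  Less exemption R$79,000 → base R$46,600
  R$46,600 × 22% = R$10,252

R$10,589 > R$10,252, so the regular income tax governs.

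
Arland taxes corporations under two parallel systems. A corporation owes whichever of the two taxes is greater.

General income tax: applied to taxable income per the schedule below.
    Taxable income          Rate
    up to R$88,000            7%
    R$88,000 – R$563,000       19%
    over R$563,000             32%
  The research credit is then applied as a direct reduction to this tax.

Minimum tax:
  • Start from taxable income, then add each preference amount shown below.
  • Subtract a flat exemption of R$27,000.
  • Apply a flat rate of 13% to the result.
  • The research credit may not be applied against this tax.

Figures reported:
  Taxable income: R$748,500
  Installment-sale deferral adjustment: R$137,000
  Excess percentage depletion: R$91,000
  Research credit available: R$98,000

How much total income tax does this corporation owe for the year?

R$123,435

General income tax:
  R$88,000 × 7% = R$6,160
  R$475,000 × 19% = R$90,250
  R$185,500 × 32% = R$59,360
  → R$155,770
  Less research credit R$98,000 → R$57,770

Minimum tax:
  Adjusted income: R$748,500 + R$137,000 + R$91,000 = R$976,500
  Less exemption R$27,000 → base R$949,500
  R$949,500 × 13% = R$123,435

R$123,435 > R$57,770, so the minimum tax is the binding amount.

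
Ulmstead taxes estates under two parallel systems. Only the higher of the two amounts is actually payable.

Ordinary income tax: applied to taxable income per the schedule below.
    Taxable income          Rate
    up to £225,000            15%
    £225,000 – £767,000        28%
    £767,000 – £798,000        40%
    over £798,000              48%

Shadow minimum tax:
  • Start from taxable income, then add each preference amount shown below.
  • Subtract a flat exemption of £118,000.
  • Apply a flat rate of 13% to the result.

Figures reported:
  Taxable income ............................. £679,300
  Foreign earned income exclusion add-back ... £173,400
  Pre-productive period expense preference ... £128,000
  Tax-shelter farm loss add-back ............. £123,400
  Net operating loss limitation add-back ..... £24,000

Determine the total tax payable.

Ordinary income tax:
  £225,000 × 15% = £33,750
  £454,300 × 28% = £127,204
  → £160,954

Shadow minimum tax:
  Adjusted income: £679,300 + £173,400 + £128,000 + £123,400 + £24,000 = £1,128,100
  Less exemption £118,000 → base £1,010,100
  £1,010,100 × 13% = £131,313

£160,954 > £131,313, so the ordinary income tax governs.

£160,954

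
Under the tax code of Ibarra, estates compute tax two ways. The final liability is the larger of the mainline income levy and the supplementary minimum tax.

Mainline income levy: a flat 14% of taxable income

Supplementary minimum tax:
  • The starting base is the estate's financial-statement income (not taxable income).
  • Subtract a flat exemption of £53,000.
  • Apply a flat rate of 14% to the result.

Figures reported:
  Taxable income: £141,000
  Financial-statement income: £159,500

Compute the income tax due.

Mainline income levy:
  £141,000 × 14% = £19,740

Supplementary minimum tax:
  Base (financial-statement income): £159,500
  Less exemption £53,000 → base £106,500
  £106,500 × 14% = £14,910

£19,740 > £14,910, so the mainline income levy governs.

£19,740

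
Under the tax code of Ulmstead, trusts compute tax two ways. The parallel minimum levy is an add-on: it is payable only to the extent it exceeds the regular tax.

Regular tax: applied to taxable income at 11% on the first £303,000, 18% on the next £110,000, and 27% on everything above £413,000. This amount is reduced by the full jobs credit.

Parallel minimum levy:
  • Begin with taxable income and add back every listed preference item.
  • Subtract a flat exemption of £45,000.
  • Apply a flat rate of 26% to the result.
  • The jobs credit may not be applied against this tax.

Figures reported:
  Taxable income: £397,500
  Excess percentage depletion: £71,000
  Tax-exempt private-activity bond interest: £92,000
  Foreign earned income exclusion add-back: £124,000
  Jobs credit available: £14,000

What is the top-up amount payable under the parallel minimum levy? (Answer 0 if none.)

Parallel minimum levy:
  Adjusted income: £397,500 + £71,000 + £92,000 + £124,000 = £684,500
  Less exemption £45,000 → base £639,500
  £639,500 × 26% = £166,270

Regular tax:
  £303,000 × 11% = £33,330
  £94,500 × 18% = £17,010
  → £50,340
  Less jobs credit £14,000 → £36,340

Excess of parallel minimum levy over regular tax: £166,270 − £36,340 = £129,930.

£129,930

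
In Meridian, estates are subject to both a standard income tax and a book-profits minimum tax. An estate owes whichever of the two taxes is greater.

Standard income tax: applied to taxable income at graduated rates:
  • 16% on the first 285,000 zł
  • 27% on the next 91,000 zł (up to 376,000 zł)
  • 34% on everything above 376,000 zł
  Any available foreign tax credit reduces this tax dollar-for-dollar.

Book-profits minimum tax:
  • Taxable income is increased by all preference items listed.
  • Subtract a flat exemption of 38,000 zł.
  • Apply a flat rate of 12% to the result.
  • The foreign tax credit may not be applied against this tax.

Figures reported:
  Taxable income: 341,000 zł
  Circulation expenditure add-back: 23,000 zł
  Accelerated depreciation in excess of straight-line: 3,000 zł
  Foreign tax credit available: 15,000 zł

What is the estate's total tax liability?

Standard income tax:
  285,000 zł × 16% = 45,600 zł
  56,000 zł × 27% = 15,120 zł
  → 60,720 zł
  Less foreign tax credit 15,000 zł → 45,720 zł

Book-profits minimum tax:
  Adjusted income: 341,000 zł + 23,000 zł + 3,000 zł = 367,000 zł
  Less exemption 38,000 zł → base 329,000 zł
  329,000 zł × 12% = 39,480 zł

45,720 zł > 39,480 zł, so the standard income tax governs.

45,720 zł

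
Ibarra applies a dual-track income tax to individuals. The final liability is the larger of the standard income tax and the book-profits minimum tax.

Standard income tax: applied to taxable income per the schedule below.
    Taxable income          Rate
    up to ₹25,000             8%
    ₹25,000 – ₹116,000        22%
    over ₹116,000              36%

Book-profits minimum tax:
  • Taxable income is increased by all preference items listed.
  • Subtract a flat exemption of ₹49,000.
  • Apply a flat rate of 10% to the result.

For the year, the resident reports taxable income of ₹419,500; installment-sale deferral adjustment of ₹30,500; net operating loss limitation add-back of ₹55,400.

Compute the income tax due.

Standard income tax:
  ₹25,000 × 8% = ₹2,000
  ₹91,000 × 22% = ₹20,020
  ₹303,500 × 36% = ₹109,260
  → ₹131,280

Book-profits minimum tax:
  Adjusted income: ₹419,500 + ₹30,500 + ₹55,400 = ₹505,400
  Less exemption ₹49,000 → base ₹456,400
  ₹456,400 × 10% = ₹45,640

₹131,280 > ₹45,640, so the standard income tax governs.

₹131,280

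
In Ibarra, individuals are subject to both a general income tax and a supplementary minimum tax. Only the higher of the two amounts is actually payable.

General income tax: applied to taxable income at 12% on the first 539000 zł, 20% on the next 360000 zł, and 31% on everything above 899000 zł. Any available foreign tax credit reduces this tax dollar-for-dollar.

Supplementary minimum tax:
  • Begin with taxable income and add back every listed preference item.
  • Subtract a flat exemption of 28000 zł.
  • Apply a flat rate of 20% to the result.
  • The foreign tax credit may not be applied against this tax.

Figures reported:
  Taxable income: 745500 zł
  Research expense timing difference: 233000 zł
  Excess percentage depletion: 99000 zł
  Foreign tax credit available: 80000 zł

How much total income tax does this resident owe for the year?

209900 zł

Supplementary minimum tax:
  Adjusted income: 745500 zł + 233000 zł + 99000 zł = 1077500 zł
  Less exemption 28000 zł → base 1049500 zł
  1049500 zł × 20% = 209900 zł

General income tax:
  539000 zł × 12% = 64680 zł
  206500 zł × 20% = 41300 zł
  → 105980 zł
  Less foreign tax credit 80000 zł → 25980 zł

209900 zł > 25980 zł, so the supplementary minimum tax is the binding amount.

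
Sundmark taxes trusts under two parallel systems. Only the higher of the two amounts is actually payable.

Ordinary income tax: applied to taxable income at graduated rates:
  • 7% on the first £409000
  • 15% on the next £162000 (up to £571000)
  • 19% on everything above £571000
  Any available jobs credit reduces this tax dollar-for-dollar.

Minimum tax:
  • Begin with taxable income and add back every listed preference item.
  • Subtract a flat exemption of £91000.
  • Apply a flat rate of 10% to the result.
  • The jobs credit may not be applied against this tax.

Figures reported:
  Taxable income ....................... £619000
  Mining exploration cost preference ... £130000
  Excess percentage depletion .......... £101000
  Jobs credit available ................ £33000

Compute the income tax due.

£75900

Ordinary income tax:
  £409000 × 7% = £28630
  £162000 × 15% = £24300
  £48000 × 19% = £9120
  → £62050
  Less jobs credit £33000 → £29050

Minimum tax:
  Adjusted income: £619000 + £130000 + £101000 = £850000
  Less exemption £91000 → base £759000
  £759000 × 10% = £75900

£75900 > £29050, so the minimum tax is the binding amount.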